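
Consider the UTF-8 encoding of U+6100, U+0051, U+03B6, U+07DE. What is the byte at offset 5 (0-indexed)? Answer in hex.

0xB6

U+6100 → 3-byte form E6 84 80 at offsets 0–2.
U+0051 → 1-byte form 51 at offsets 3–3.
U+03B6 → 2-byte form CE B6 at offsets 4–5.
Offset 5 falls in char 3's range; it's byte 2 of CE B6 = 0xB6.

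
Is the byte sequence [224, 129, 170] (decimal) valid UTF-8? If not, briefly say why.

invalid (overlong encoding)

Leading byte 0xE0 = 11100000 → 3-byte form.
Continuation bytes all match 10xxxxxx. Payload decodes to 0x6A.
But 0x6A < 0x800, the minimum for a 3-byte sequence — this is an overlong encoding.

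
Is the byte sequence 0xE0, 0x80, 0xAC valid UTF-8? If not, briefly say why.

invalid (overlong encoding)

Leading byte 0xE0 = 11100000 → 3-byte form.
Continuation bytes all match 10xxxxxx. Payload decodes to 0x2C.
But 0x2C < 0x800, the minimum for a 3-byte sequence — this is an overlong encoding.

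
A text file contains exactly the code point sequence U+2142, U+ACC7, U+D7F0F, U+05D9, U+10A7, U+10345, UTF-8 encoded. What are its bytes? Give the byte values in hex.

U+2142: 3-byte form → E2 85 82.
U+ACC7: 3-byte form → EA B3 87.
U+D7F0F: 4-byte form → F3 97 BC 8F.
U+05D9: 2-byte form → D7 99.
U+10A7: 3-byte form → E1 82 A7.
U+10345: 4-byte form → F0 90 8D 85.
Concatenated (19 bytes): E2 85 82 EA B3 87 F3 97 BC 8F D7 99 E1 82 A7 F0 90 8D 85.

E2 85 82 EA B3 87 F3 97 BC 8F D7 99 E1 82 A7 F0 90 8D 85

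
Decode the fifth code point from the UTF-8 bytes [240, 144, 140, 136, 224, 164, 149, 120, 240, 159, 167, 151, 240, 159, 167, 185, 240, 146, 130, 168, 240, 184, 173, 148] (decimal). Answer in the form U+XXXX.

U+1F9F9

Offset 0: leading byte 0xF0 = 11110000 → 4-byte char #1 = F0 90 8C 88.
Offset 4: leading byte 0xE0 = 11100000 → 3-byte char #2 = E0 A4 95.
Offset 7: leading byte 0x78 = 01111000 → 1-byte char #3 = 78.
Offset 8: leading byte 0xF0 = 11110000 → 4-byte char #4 = F0 9F A7 97.
Offset 12: leading byte 0xF0 = 11110000 → 4-byte char #5 = F0 9F A7 B9.
Leading byte 0xF0 = 11110000 matches 11110xxx → 4-byte sequence.
Byte 1: 0xF0 = 11110000, payload 000 (3 bits).
Byte 2: 0x9F = 10011111 (10xxxxxx ✓), payload 011111.
Byte 3: 0xA7 = 10100111 (10xxxxxx ✓), payload 100111.
Byte 4: 0xB9 = 10111001 (10xxxxxx ✓), payload 111001.
Concatenate: 000011111100111111001 = 0x1F9F9 (21 bits → U+1F9F9).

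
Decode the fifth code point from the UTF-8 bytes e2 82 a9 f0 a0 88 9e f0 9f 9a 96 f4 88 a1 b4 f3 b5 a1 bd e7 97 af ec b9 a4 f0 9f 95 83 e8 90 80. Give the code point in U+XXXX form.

Offset 0: leading byte 0xE2 = 11100010 → 3-byte char #1 = E2 82 A9.
Offset 3: leading byte 0xF0 = 11110000 → 4-byte char #2 = F0 A0 88 9E.
Offset 7: leading byte 0xF0 = 11110000 → 4-byte char #3 = F0 9F 9A 96.
Offset 11: leading byte 0xF4 = 11110100 → 4-byte char #4 = F4 88 A1 B4.
Offset 15: leading byte 0xF3 = 11110011 → 4-byte char #5 = F3 B5 A1 BD.
Leading byte 0xF3 = 11110011 matches 11110xxx → 4-byte sequence.
Byte 1: 0xF3 = 11110011, payload 011 (3 bits).
Byte 2: 0xB5 = 10110101 (10xxxxxx ✓), payload 110101.
Byte 3: 0xA1 = 10100001 (10xxxxxx ✓), payload 100001.
Byte 4: 0xBD = 10111101 (10xxxxxx ✓), payload 111101.
Concatenate: 011110101100001111101 = 0xF587D (21 bits → U+F587D).

U+F587D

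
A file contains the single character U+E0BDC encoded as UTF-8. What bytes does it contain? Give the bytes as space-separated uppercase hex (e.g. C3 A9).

U+E0BDC = 0xE0BDC = 920540 decimal. In range U+10000–U+10FFFF → 4-byte form: 11110xxx 10xxxxxx 10xxxxxx 10xxxxxx.
Binary (21 bits): 011100000101111011100.
Split 3+6+6+6: 011 | 100000 | 101111 | 011100.
Byte 1: 11110011 = 0xF3.
Byte 2: 10100000 = 0xA0.
Byte 3: 10101111 = 0xAF.
Byte 4: 10011100 = 0x9C.

F3 A0 AF 9C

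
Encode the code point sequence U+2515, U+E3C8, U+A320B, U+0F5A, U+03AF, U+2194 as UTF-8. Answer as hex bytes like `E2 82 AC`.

U+2515: 3-byte form → E2 94 95.
U+E3C8: 3-byte form → EE 8F 88.
U+A320B: 4-byte form → F2 A3 88 8B.
U+0F5A: 3-byte form → E0 BD 9A.
U+03AF: 2-byte form → CE AF.
U+2194: 3-byte form → E2 86 94.
Concatenated (18 bytes): E2 94 95 EE 8F 88 F2 A3 88 8B E0 BD 9A CE AF E2 86 94.

E2 94 95 EE 8F 88 F2 A3 88 8B E0 BD 9A CE AF E2 86 94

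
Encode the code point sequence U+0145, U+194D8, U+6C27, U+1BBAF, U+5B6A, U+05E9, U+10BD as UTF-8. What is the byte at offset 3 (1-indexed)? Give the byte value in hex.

0xF0

1-indexed offset 3 is 0-indexed offset 2.
U+0145 → 2-byte form C5 85 at offsets 0–1.
U+194D8 → 4-byte form F0 99 93 98 at offsets 2–5.
Offset 2 falls in char 2's range; it's byte 1 of F0 99 93 98 = 0xF0.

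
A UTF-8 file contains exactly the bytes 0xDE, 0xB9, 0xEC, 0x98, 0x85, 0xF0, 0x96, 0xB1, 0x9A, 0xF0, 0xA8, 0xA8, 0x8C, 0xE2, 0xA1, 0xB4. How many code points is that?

5

Byte at offset 0: 0xDE = 11011110 → 2-byte char (#1). Advance 2.
Byte at offset 2: 0xEC = 11101100 → 3-byte char (#2). Advance 3.
Byte at offset 5: 0xF0 = 11110000 → 4-byte char (#3). Advance 4.
Byte at offset 9: 0xF0 = 11110000 → 4-byte char (#4). Advance 4.
Byte at offset 13: 0xE2 = 11100010 → 3-byte char (#5). Advance 3.
Reached end at offset 16 after 5 code points.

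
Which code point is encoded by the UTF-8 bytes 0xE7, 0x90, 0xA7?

Leading byte 0xE7 = 11100111 matches 1110xxxx → 3-byte sequence.
Byte 1: 0xE7 = 11100111, payload 0111 (4 bits).
Byte 2: 0x90 = 10010000 (10xxxxxx ✓), payload 010000.
Byte 3: 0xA7 = 10100111 (10xxxxxx ✓), payload 100111.
Concatenate: 0111010000100111 = 0x7427 (16 bits → U+7427).

U+7427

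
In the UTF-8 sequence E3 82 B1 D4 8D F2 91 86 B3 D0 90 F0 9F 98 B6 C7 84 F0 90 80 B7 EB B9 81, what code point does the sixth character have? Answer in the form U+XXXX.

Offset 0: leading byte 0xE3 = 11100011 → 3-byte char #1 = E3 82 B1.
Offset 3: leading byte 0xD4 = 11010100 → 2-byte char #2 = D4 8D.
Offset 5: leading byte 0xF2 = 11110010 → 4-byte char #3 = F2 91 86 B3.
Offset 9: leading byte 0xD0 = 11010000 → 2-byte char #4 = D0 90.
Offset 11: leading byte 0xF0 = 11110000 → 4-byte char #5 = F0 9F 98 B6.
Offset 15: leading byte 0xC7 = 11000111 → 2-byte char #6 = C7 84.
Leading byte 0xC7 = 11000111 matches 110xxxxx → 2-byte sequence.
Byte 1: 0xC7 = 11000111, payload 00111 (5 bits).
Byte 2: 0x84 = 10000100 (10xxxxxx ✓), payload 000100.
Concatenate: 00111000100 = 0x1C4 (11 bits → U+01C4).

U+01C4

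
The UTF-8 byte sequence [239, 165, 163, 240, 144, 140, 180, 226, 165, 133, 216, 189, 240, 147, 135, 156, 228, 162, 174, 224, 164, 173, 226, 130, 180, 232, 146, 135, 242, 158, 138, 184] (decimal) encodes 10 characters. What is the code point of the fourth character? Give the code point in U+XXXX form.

Offset 0: leading byte 0xEF = 11101111 → 3-byte char #1 = EF A5 A3.
Offset 3: leading byte 0xF0 = 11110000 → 4-byte char #2 = F0 90 8C B4.
Offset 7: leading byte 0xE2 = 11100010 → 3-byte char #3 = E2 A5 85.
Offset 10: leading byte 0xD8 = 11011000 → 2-byte char #4 = D8 BD.
Leading byte 0xD8 = 11011000 matches 110xxxxx → 2-byte sequence.
Byte 1: 0xD8 = 11011000, payload 11000 (5 bits).
Byte 2: 0xBD = 10111101 (10xxxxxx ✓), payload 111101.
Concatenate: 11000111101 = 0x63D (11 bits → U+063D).

U+063D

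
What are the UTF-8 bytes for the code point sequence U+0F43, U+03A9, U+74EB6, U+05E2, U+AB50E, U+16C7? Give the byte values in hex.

U+0F43: 3-byte form → E0 BD 83.
U+03A9: 2-byte form → CE A9.
U+74EB6: 4-byte form → F1 B4 BA B6.
U+05E2: 2-byte form → D7 A2.
U+AB50E: 4-byte form → F2 AB 94 8E.
U+16C7: 3-byte form → E1 9B 87.
Concatenated (18 bytes): E0 BD 83 CE A9 F1 B4 BA B6 D7 A2 F2 AB 94 8E E1 9B 87.

E0 BD 83 CE A9 F1 B4 BA B6 D7 A2 F2 AB 94 8E E1 9B 87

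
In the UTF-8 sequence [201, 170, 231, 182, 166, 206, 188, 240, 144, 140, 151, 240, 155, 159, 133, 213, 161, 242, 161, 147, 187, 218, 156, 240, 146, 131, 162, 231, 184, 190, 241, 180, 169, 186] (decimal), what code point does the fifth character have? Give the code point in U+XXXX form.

U+1B7C5

Offset 0: leading byte 0xC9 = 11001001 → 2-byte char #1 = C9 AA.
Offset 2: leading byte 0xE7 = 11100111 → 3-byte char #2 = E7 B6 A6.
Offset 5: leading byte 0xCE = 11001110 → 2-byte char #3 = CE BC.
Offset 7: leading byte 0xF0 = 11110000 → 4-byte char #4 = F0 90 8C 97.
Offset 11: leading byte 0xF0 = 11110000 → 4-byte char #5 = F0 9B 9F 85.
Leading byte 0xF0 = 11110000 matches 11110xxx → 4-byte sequence.
Byte 1: 0xF0 = 11110000, payload 000 (3 bits).
Byte 2: 0x9B = 10011011 (10xxxxxx ✓), payload 011011.
Byte 3: 0x9F = 10011111 (10xxxxxx ✓), payload 011111.
Byte 4: 0x85 = 10000101 (10xxxxxx ✓), payload 000101.
Concatenate: 000011011011111000101 = 0x1B7C5 (21 bits → U+1B7C5).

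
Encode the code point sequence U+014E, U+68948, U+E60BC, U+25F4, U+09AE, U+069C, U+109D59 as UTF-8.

U+014E: 2-byte form → C5 8E.
U+68948: 4-byte form → F1 A8 A5 88.
U+E60BC: 4-byte form → F3 A6 82 BC.
U+25F4: 3-byte form → E2 97 B4.
U+09AE: 3-byte form → E0 A6 AE.
U+069C: 2-byte form → DA 9C.
U+109D59: 4-byte form → F4 89 B5 99.
Concatenated (22 bytes): C5 8E F1 A8 A5 88 F3 A6 82 BC E2 97 B4 E0 A6 AE DA 9C F4 89 B5 99.

C5 8E F1 A8 A5 88 F3 A6 82 BC E2 97 B4 E0 A6 AE DA 9C F4 89 B5 99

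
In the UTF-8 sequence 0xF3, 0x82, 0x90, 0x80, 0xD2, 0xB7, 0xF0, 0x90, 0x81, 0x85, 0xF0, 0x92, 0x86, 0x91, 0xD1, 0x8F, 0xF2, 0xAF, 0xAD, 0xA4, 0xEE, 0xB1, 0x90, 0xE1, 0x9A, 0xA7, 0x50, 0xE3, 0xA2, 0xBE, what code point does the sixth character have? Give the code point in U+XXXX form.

U+AFB64

Offset 0: leading byte 0xF3 = 11110011 → 4-byte char #1 = F3 82 90 80.
Offset 4: leading byte 0xD2 = 11010010 → 2-byte char #2 = D2 B7.
Offset 6: leading byte 0xF0 = 11110000 → 4-byte char #3 = F0 90 81 85.
Offset 10: leading byte 0xF0 = 11110000 → 4-byte char #4 = F0 92 86 91.
Offset 14: leading byte 0xD1 = 11010001 → 2-byte char #5 = D1 8F.
Offset 16: leading byte 0xF2 = 11110010 → 4-byte char #6 = F2 AF AD A4.
Leading byte 0xF2 = 11110010 matches 11110xxx → 4-byte sequence.
Byte 1: 0xF2 = 11110010, payload 010 (3 bits).
Byte 2: 0xAF = 10101111 (10xxxxxx ✓), payload 101111.
Byte 3: 0xAD = 10101101 (10xxxxxx ✓), payload 101101.
Byte 4: 0xA4 = 10100100 (10xxxxxx ✓), payload 100100.
Concatenate: 010101111101101100100 = 0xAFB64 (21 bits → U+AFB64).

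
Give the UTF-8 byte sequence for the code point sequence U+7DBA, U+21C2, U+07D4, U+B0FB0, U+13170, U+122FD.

E7 B6 BA E2 87 82 DF 94 F2 B0 BE B0 F0 93 85 B0 F0 92 8B BD

U+7DBA: 3-byte form → E7 B6 BA.
U+21C2: 3-byte form → E2 87 82.
U+07D4: 2-byte form → DF 94.
U+B0FB0: 4-byte form → F2 B0 BE B0.
U+13170: 4-byte form → F0 93 85 B0.
U+122FD: 4-byte form → F0 92 8B BD.
Concatenated (20 bytes): E7 B6 BA E2 87 82 DF 94 F2 B0 BE B0 F0 93 85 B0 F0 92 8B BD.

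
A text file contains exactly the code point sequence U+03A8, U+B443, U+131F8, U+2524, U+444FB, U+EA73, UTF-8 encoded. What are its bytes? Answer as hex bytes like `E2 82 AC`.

CE A8 EB 91 83 F0 93 87 B8 E2 94 A4 F1 84 93 BB EE A9 B3

U+03A8: 2-byte form → CE A8.
U+B443: 3-byte form → EB 91 83.
U+131F8: 4-byte form → F0 93 87 B8.
U+2524: 3-byte form → E2 94 A4.
U+444FB: 4-byte form → F1 84 93 BB.
U+EA73: 3-byte form → EE A9 B3.
Concatenated (19 bytes): CE A8 EB 91 83 F0 93 87 B8 E2 94 A4 F1 84 93 BB EE A9 B3.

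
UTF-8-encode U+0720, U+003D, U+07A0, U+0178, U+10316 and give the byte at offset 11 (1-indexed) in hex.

1-indexed offset 11 is 0-indexed offset 10.
U+0720 → 2-byte form DC A0 at offsets 0–1.
U+003D → 1-byte form 3D at offsets 2–2.
U+07A0 → 2-byte form DE A0 at offsets 3–4.
U+0178 → 2-byte form C5 B8 at offsets 5–6.
U+10316 → 4-byte form F0 90 8C 96 at offsets 7–10.
Offset 10 falls in char 5's range; it's byte 4 of F0 90 8C 96 = 0x96.

0x96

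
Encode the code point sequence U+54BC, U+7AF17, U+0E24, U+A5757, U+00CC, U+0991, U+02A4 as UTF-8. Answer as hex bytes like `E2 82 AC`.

E5 92 BC F1 BA BC 97 E0 B8 A4 F2 A5 9D 97 C3 8C E0 A6 91 CA A4

U+54BC: 3-byte form → E5 92 BC.
U+7AF17: 4-byte form → F1 BA BC 97.
U+0E24: 3-byte form → E0 B8 A4.
U+A5757: 4-byte form → F2 A5 9D 97.
U+00CC: 2-byte form → C3 8C.
U+0991: 3-byte form → E0 A6 91.
U+02A4: 2-byte form → CA A4.
Concatenated (21 bytes): E5 92 BC F1 BA BC 97 E0 B8 A4 F2 A5 9D 97 C3 8C E0 A6 91 CA A4.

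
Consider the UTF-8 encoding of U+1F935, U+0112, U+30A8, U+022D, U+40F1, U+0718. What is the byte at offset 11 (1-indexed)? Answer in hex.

0xAD

1-indexed offset 11 is 0-indexed offset 10.
U+1F935 → 4-byte form F0 9F A4 B5 at offsets 0–3.
U+0112 → 2-byte form C4 92 at offsets 4–5.
U+30A8 → 3-byte form E3 82 A8 at offsets 6–8.
U+022D → 2-byte form C8 AD at offsets 9–10.
Offset 10 falls in char 4's range; it's byte 2 of C8 AD = 0xAD.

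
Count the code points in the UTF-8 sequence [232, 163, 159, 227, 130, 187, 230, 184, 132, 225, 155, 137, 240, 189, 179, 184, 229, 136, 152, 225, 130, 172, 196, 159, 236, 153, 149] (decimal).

Byte at offset 0: 0xE8 = 11101000 → 3-byte char (#1). Advance 3.
Byte at offset 3: 0xE3 = 11100011 → 3-byte char (#2). Advance 3.
Byte at offset 6: 0xE6 = 11100110 → 3-byte char (#3). Advance 3.
Byte at offset 9: 0xE1 = 11100001 → 3-byte char (#4). Advance 3.
Byte at offset 12: 0xF0 = 11110000 → 4-byte char (#5). Advance 4.
Byte at offset 16: 0xE5 = 11100101 → 3-byte char (#6). Advance 3.
Byte at offset 19: 0xE1 = 11100001 → 3-byte char (#7). Advance 3.
Byte at offset 22: 0xC4 = 11000100 → 2-byte char (#8). Advance 2.
Byte at offset 24: 0xEC = 11101100 → 3-byte char (#9). Advance 3.
Reached end at offset 27 after 9 code points.

9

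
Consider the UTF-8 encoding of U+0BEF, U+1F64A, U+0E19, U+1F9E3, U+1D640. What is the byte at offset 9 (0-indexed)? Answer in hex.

0x99

U+0BEF → 3-byte form E0 AF AF at offsets 0–2.
U+1F64A → 4-byte form F0 9F 99 8A at offsets 3–6.
U+0E19 → 3-byte form E0 B8 99 at offsets 7–9.
Offset 9 falls in char 3's range; it's byte 3 of E0 B8 99 = 0x99.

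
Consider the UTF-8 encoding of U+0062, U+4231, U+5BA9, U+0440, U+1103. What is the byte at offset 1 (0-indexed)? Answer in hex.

U+0062 → 1-byte form 62 at offsets 0–0.
U+4231 → 3-byte form E4 88 B1 at offsets 1–3.
Offset 1 falls in char 2's range; it's byte 1 of E4 88 B1 = 0xE4.

0xE4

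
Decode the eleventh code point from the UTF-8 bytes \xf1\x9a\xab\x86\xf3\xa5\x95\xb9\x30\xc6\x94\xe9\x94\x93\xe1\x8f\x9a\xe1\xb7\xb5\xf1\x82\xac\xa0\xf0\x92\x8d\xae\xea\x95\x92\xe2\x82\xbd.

U+20BD

Offset 0: leading byte 0xF1 = 11110001 → 4-byte char #1 = F1 9A AB 86.
Offset 4: leading byte 0xF3 = 11110011 → 4-byte char #2 = F3 A5 95 B9.
Offset 8: leading byte 0x30 = 00110000 → 1-byte char #3 = 30.
Offset 9: leading byte 0xC6 = 11000110 → 2-byte char #4 = C6 94.
Offset 11: leading byte 0xE9 = 11101001 → 3-byte char #5 = E9 94 93.
Offset 14: leading byte 0xE1 = 11100001 → 3-byte char #6 = E1 8F 9A.
Offset 17: leading byte 0xE1 = 11100001 → 3-byte char #7 = E1 B7 B5.
Offset 20: leading byte 0xF1 = 11110001 → 4-byte char #8 = F1 82 AC A0.
Offset 24: leading byte 0xF0 = 11110000 → 4-byte char #9 = F0 92 8D AE.
Offset 28: leading byte 0xEA = 11101010 → 3-byte char #10 = EA 95 92.
Offset 31: leading byte 0xE2 = 11100010 → 3-byte char #11 = E2 82 BD.
Leading byte 0xE2 = 11100010 matches 1110xxxx → 3-byte sequence.
Byte 1: 0xE2 = 11100010, payload 0010 (4 bits).
Byte 2: 0x82 = 10000010 (10xxxxxx ✓), payload 000010.
Byte 3: 0xBD = 10111101 (10xxxxxx ✓), payload 111101.
Concatenate: 0010000010111101 = 0x20BD (16 bits → U+20BD).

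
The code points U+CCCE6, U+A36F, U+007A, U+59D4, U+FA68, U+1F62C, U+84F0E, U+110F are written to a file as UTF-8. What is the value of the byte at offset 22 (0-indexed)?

0xE1

U+CCCE6 → 4-byte form F3 8C B3 A6 at offsets 0–3.
U+A36F → 3-byte form EA 8D AF at offsets 4–6.
U+007A → 1-byte form 7A at offsets 7–7.
U+59D4 → 3-byte form E5 A7 94 at offsets 8–10.
U+FA68 → 3-byte form EF A9 A8 at offsets 11–13.
U+1F62C → 4-byte form F0 9F 98 AC at offsets 14–17.
U+84F0E → 4-byte form F2 84 BC 8E at offsets 18–21.
U+110F → 3-byte form E1 84 8F at offsets 22–24.
Offset 22 falls in char 8's range; it's byte 1 of E1 84 8F = 0xE1.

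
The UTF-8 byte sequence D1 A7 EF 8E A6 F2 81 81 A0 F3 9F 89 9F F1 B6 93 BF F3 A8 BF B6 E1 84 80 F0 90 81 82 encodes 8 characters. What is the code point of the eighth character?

Offset 0: leading byte 0xD1 = 11010001 → 2-byte char #1 = D1 A7.
Offset 2: leading byte 0xEF = 11101111 → 3-byte char #2 = EF 8E A6.
Offset 5: leading byte 0xF2 = 11110010 → 4-byte char #3 = F2 81 81 A0.
Offset 9: leading byte 0xF3 = 11110011 → 4-byte char #4 = F3 9F 89 9F.
Offset 13: leading byte 0xF1 = 11110001 → 4-byte char #5 = F1 B6 93 BF.
Offset 17: leading byte 0xF3 = 11110011 → 4-byte char #6 = F3 A8 BF B6.
Offset 21: leading byte 0xE1 = 11100001 → 3-byte char #7 = E1 84 80.
Offset 24: leading byte 0xF0 = 11110000 → 4-byte char #8 = F0 90 81 82.
Leading byte 0xF0 = 11110000 matches 11110xxx → 4-byte sequence.
Byte 1: 0xF0 = 11110000, payload 000 (3 bits).
Byte 2: 0x90 = 10010000 (10xxxxxx ✓), payload 010000.
Byte 3: 0x81 = 10000001 (10xxxxxx ✓), payload 000001.
Byte 4: 0x82 = 10000010 (10xxxxxx ✓), payload 000010.
Concatenate: 000010000000001000010 = 0x10042 (21 bits → U+10042).

U+10042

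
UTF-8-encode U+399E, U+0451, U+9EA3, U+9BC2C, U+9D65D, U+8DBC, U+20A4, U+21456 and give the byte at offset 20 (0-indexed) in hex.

U+399E → 3-byte form E3 A6 9E at offsets 0–2.
U+0451 → 2-byte form D1 91 at offsets 3–4.
U+9EA3 → 3-byte form E9 BA A3 at offsets 5–7.
U+9BC2C → 4-byte form F2 9B B0 AC at offsets 8–11.
U+9D65D → 4-byte form F2 9D 99 9D at offsets 12–15.
U+8DBC → 3-byte form E8 B6 BC at offsets 16–18.
U+20A4 → 3-byte form E2 82 A4 at offsets 19–21.
Offset 20 falls in char 7's range; it's byte 2 of E2 82 A4 = 0x82.

0x82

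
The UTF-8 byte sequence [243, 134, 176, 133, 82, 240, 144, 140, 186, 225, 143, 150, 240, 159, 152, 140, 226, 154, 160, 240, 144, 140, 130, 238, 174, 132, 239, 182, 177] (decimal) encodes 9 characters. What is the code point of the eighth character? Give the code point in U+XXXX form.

U+EB84

Offset 0: leading byte 0xF3 = 11110011 → 4-byte char #1 = F3 86 B0 85.
Offset 4: leading byte 0x52 = 01010010 → 1-byte char #2 = 52.
Offset 5: leading byte 0xF0 = 11110000 → 4-byte char #3 = F0 90 8C BA.
Offset 9: leading byte 0xE1 = 11100001 → 3-byte char #4 = E1 8F 96.
Offset 12: leading byte 0xF0 = 11110000 → 4-byte char #5 = F0 9F 98 8C.
Offset 16: leading byte 0xE2 = 11100010 → 3-byte char #6 = E2 9A A0.
Offset 19: leading byte 0xF0 = 11110000 → 4-byte char #7 = F0 90 8C 82.
Offset 23: leading byte 0xEE = 11101110 → 3-byte char #8 = EE AE 84.
Leading byte 0xEE = 11101110 matches 1110xxxx → 3-byte sequence.
Byte 1: 0xEE = 11101110, payload 1110 (4 bits).
Byte 2: 0xAE = 10101110 (10xxxxxx ✓), payload 101110.
Byte 3: 0x84 = 10000100 (10xxxxxx ✓), payload 000100.
Concatenate: 1110101110000100 = 0xEB84 (16 bits → U+EB84).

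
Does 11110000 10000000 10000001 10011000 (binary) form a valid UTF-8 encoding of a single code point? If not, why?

Leading byte 0xF0 = 11110000 → 4-byte form.
Continuation bytes all match 10xxxxxx. Payload decodes to 0x58.
But 0x58 < 0x10000, the minimum for a 4-byte sequence — this is an overlong encoding.

invalid (overlong encoding)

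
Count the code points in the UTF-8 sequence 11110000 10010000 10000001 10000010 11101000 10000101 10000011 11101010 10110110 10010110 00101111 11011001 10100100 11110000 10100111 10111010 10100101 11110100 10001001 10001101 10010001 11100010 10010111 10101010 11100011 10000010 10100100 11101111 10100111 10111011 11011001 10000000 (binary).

Byte at offset 0: 0xF0 = 11110000 → 4-byte char (#1). Advance 4.
Byte at offset 4: 0xE8 = 11101000 → 3-byte char (#2). Advance 3.
Byte at offset 7: 0xEA = 11101010 → 3-byte char (#3). Advance 3.
Byte at offset 10: 0x2F = 00101111 → 1-byte char (#4). Advance 1.
Byte at offset 11: 0xD9 = 11011001 → 2-byte char (#5). Advance 2.
Byte at offset 13: 0xF0 = 11110000 → 4-byte char (#6). Advance 4.
Byte at offset 17: 0xF4 = 11110100 → 4-byte char (#7). Advance 4.
Byte at offset 21: 0xE2 = 11100010 → 3-byte char (#8). Advance 3.
Byte at offset 24: 0xE3 = 11100011 → 3-byte char (#9). Advance 3.
Byte at offset 27: 0xEF = 11101111 → 3-byte char (#10). Advance 3.
Byte at offset 30: 0xD9 = 11011001 → 2-byte char (#11). Advance 2.
Reached end at offset 32 after 11 code points.

11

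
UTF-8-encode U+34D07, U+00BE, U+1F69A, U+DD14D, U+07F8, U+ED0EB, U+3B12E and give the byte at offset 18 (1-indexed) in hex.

1-indexed offset 18 is 0-indexed offset 17.
U+34D07 → 4-byte form F0 B4 B4 87 at offsets 0–3.
U+00BE → 2-byte form C2 BE at offsets 4–5.
U+1F69A → 4-byte form F0 9F 9A 9A at offsets 6–9.
U+DD14D → 4-byte form F3 9D 85 8D at offsets 10–13.
U+07F8 → 2-byte form DF B8 at offsets 14–15.
U+ED0EB → 4-byte form F3 AD 83 AB at offsets 16–19.
Offset 17 falls in char 6's range; it's byte 2 of F3 AD 83 AB = 0xAD.

0xAD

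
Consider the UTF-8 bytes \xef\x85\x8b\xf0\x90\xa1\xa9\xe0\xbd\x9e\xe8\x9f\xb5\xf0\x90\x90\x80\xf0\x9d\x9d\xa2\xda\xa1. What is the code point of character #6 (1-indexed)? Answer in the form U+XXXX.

U+1D762

Offset 0: leading byte 0xEF = 11101111 → 3-byte char #1 = EF 85 8B.
Offset 3: leading byte 0xF0 = 11110000 → 4-byte char #2 = F0 90 A1 A9.
Offset 7: leading byte 0xE0 = 11100000 → 3-byte char #3 = E0 BD 9E.
Offset 10: leading byte 0xE8 = 11101000 → 3-byte char #4 = E8 9F B5.
Offset 13: leading byte 0xF0 = 11110000 → 4-byte char #5 = F0 90 90 80.
Offset 17: leading byte 0xF0 = 11110000 → 4-byte char #6 = F0 9D 9D A2.
Leading byte 0xF0 = 11110000 matches 11110xxx → 4-byte sequence.
Byte 1: 0xF0 = 11110000, payload 000 (3 bits).
Byte 2: 0x9D = 10011101 (10xxxxxx ✓), payload 011101.
Byte 3: 0x9D = 10011101 (10xxxxxx ✓), payload 011101.
Byte 4: 0xA2 = 10100010 (10xxxxxx ✓), payload 100010.
Concatenate: 000011101011101100010 = 0x1D762 (21 bits → U+1D762).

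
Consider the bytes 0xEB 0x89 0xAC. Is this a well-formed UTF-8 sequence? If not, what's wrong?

valid

Leading byte 0xEB = 11101011 → 3-byte form.
Continuation bytes 0x89=10001001, 0xAC=10101100 all match 10xxxxxx.
Decoded value 0xB26C is ≥ 0x800 (shortest form) and not a surrogate.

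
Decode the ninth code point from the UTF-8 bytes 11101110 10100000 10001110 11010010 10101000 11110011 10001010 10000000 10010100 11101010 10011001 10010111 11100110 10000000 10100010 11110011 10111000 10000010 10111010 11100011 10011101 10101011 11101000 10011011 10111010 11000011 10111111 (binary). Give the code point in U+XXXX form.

Offset 0: leading byte 0xEE = 11101110 → 3-byte char #1 = EE A0 8E.
Offset 3: leading byte 0xD2 = 11010010 → 2-byte char #2 = D2 A8.
Offset 5: leading byte 0xF3 = 11110011 → 4-byte char #3 = F3 8A 80 94.
Offset 9: leading byte 0xEA = 11101010 → 3-byte char #4 = EA 99 97.
Offset 12: leading byte 0xE6 = 11100110 → 3-byte char #5 = E6 80 A2.
Offset 15: leading byte 0xF3 = 11110011 → 4-byte char #6 = F3 B8 82 BA.
Offset 19: leading byte 0xE3 = 11100011 → 3-byte char #7 = E3 9D AB.
Offset 22: leading byte 0xE8 = 11101000 → 3-byte char #8 = E8 9B BA.
Offset 25: leading byte 0xC3 = 11000011 → 2-byte char #9 = C3 BF.
Leading byte 0xC3 = 11000011 matches 110xxxxx → 2-byte sequence.
Byte 1: 0xC3 = 11000011, payload 00011 (5 bits).
Byte 2: 0xBF = 10111111 (10xxxxxx ✓), payload 111111.
Concatenate: 00011111111 = 0xFF (11 bits → U+00FF).

U+00FF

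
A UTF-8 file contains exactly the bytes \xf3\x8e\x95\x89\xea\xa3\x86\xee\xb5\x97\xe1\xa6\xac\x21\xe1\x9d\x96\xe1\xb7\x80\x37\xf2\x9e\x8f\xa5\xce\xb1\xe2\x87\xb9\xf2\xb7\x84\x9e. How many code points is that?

12

Byte at offset 0: 0xF3 = 11110011 → 4-byte char (#1). Advance 4.
Byte at offset 4: 0xEA = 11101010 → 3-byte char (#2). Advance 3.
Byte at offset 7: 0xEE = 11101110 → 3-byte char (#3). Advance 3.
Byte at offset 10: 0xE1 = 11100001 → 3-byte char (#4). Advance 3.
Byte at offset 13: 0x21 = 00100001 → 1-byte char (#5). Advance 1.
Byte at offset 14: 0xE1 = 11100001 → 3-byte char (#6). Advance 3.
Byte at offset 17: 0xE1 = 11100001 → 3-byte char (#7). Advance 3.
Byte at offset 20: 0x37 = 00110111 → 1-byte char (#8). Advance 1.
Byte at offset 21: 0xF2 = 11110010 → 4-byte char (#9). Advance 4.
Byte at offset 25: 0xCE = 11001110 → 2-byte char (#10). Advance 2.
Byte at offset 27: 0xE2 = 11100010 → 3-byte char (#11). Advance 3.
Byte at offset 30: 0xF2 = 11110010 → 4-byte char (#12). Advance 4.
Reached end at offset 34 after 12 code points.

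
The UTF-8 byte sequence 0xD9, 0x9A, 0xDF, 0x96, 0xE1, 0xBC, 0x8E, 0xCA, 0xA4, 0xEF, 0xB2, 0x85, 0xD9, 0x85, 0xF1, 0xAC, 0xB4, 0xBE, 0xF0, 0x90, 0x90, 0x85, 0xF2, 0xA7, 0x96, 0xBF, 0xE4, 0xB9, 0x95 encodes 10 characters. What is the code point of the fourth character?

U+02A4

Offset 0: leading byte 0xD9 = 11011001 → 2-byte char #1 = D9 9A.
Offset 2: leading byte 0xDF = 11011111 → 2-byte char #2 = DF 96.
Offset 4: leading byte 0xE1 = 11100001 → 3-byte char #3 = E1 BC 8E.
Offset 7: leading byte 0xCA = 11001010 → 2-byte char #4 = CA A4.
Leading byte 0xCA = 11001010 matches 110xxxxx → 2-byte sequence.
Byte 1: 0xCA = 11001010, payload 01010 (5 bits).
Byte 2: 0xA4 = 10100100 (10xxxxxx ✓), payload 100100.
Concatenate: 01010100100 = 0x2A4 (11 bits → U+02A4).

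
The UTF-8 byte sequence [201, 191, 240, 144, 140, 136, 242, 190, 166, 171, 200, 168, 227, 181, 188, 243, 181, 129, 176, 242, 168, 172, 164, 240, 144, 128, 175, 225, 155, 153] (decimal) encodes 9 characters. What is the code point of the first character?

U+027F

Offset 0: leading byte 0xC9 = 11001001 → 2-byte char #1 = C9 BF.
Leading byte 0xC9 = 11001001 matches 110xxxxx → 2-byte sequence.
Byte 1: 0xC9 = 11001001, payload 01001 (5 bits).
Byte 2: 0xBF = 10111111 (10xxxxxx ✓), payload 111111.
Concatenate: 01001111111 = 0x27F (11 bits → U+027F).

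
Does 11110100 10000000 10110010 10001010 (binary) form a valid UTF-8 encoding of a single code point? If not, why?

Leading byte 0xF4 = 11110100 → 4-byte form.
Continuation bytes 0x80=10000000, 0xB2=10110010, 0x8A=10001010 all match 10xxxxxx.
Decoded value 0x100C8A is ≥ 0x10000 (shortest form) and not a surrogate.

valid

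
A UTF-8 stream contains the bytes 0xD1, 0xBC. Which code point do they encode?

Leading byte 0xD1 = 11010001 matches 110xxxxx → 2-byte sequence.
Byte 1: 0xD1 = 11010001, payload 10001 (5 bits).
Byte 2: 0xBC = 10111100 (10xxxxxx ✓), payload 111100.
Concatenate: 10001111100 = 0x47C (11 bits → U+047C).

U+047C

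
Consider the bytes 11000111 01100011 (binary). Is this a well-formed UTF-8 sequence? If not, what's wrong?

Leading byte 0xC7 = 11000111 → 2-byte form.
Byte 2 is 0x63 = 01100011, which is not 10xxxxxx — expected a continuation byte.

invalid (non-continuation byte where continuation expected)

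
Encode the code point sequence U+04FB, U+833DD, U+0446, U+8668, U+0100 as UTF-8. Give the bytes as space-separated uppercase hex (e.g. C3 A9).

D3 BB F2 83 8F 9D D1 86 E8 99 A8 C4 80

U+04FB: 2-byte form → D3 BB.
U+833DD: 4-byte form → F2 83 8F 9D.
U+0446: 2-byte form → D1 86.
U+8668: 3-byte form → E8 99 A8.
U+0100: 2-byte form → C4 80.
Concatenated (13 bytes): D3 BB F2 83 8F 9D D1 86 E8 99 A8 C4 80.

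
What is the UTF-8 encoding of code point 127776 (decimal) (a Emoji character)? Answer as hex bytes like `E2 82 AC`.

U+1F320 = 0x1F320 = 127776 decimal. In range U+10000–U+10FFFF → 4-byte form: 11110xxx 10xxxxxx 10xxxxxx 10xxxxxx.
Binary (21 bits): 000011111001100100000.
Split 3+6+6+6: 000 | 011111 | 001100 | 100000.
Byte 1: 11110000 = 0xF0.
Byte 2: 10011111 = 0x9F.
Byte 3: 10001100 = 0x8C.
Byte 4: 10100000 = 0xA0.

F0 9F 8C A0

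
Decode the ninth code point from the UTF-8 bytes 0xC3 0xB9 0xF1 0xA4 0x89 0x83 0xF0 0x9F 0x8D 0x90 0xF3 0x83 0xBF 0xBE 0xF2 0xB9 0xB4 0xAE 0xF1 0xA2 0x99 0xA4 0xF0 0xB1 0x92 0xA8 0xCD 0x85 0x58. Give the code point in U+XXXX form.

U+0058

Offset 0: leading byte 0xC3 = 11000011 → 2-byte char #1 = C3 B9.
Offset 2: leading byte 0xF1 = 11110001 → 4-byte char #2 = F1 A4 89 83.
Offset 6: leading byte 0xF0 = 11110000 → 4-byte char #3 = F0 9F 8D 90.
Offset 10: leading byte 0xF3 = 11110011 → 4-byte char #4 = F3 83 BF BE.
Offset 14: leading byte 0xF2 = 11110010 → 4-byte char #5 = F2 B9 B4 AE.
Offset 18: leading byte 0xF1 = 11110001 → 4-byte char #6 = F1 A2 99 A4.
Offset 22: leading byte 0xF0 = 11110000 → 4-byte char #7 = F0 B1 92 A8.
Offset 26: leading byte 0xCD = 11001101 → 2-byte char #8 = CD 85.
Offset 28: leading byte 0x58 = 01011000 → 1-byte char #9 = 58.
Leading byte 0x58 = 01011000 matches 0xxxxxxx → 1-byte sequence.
Byte 1: 0x58 = 01011000, payload 1011000 (7 bits).
Concatenate: 1011000 = 0x58 (7 bits → U+0058).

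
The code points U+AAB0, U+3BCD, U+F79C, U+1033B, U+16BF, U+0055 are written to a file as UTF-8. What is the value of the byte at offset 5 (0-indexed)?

0x8D

U+AAB0 → 3-byte form EA AA B0 at offsets 0–2.
U+3BCD → 3-byte form E3 AF 8D at offsets 3–5.
Offset 5 falls in char 2's range; it's byte 3 of E3 AF 8D = 0x8D.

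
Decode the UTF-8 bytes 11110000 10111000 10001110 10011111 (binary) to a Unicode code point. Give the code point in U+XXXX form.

Leading byte 0xF0 = 11110000 matches 11110xxx → 4-byte sequence.
Byte 1: 0xF0 = 11110000, payload 000 (3 bits).
Byte 2: 0xB8 = 10111000 (10xxxxxx ✓), payload 111000.
Byte 3: 0x8E = 10001110 (10xxxxxx ✓), payload 001110.
Byte 4: 0x9F = 10011111 (10xxxxxx ✓), payload 011111.
Concatenate: 000111000001110011111 = 0x3839F (21 bits → U+3839F).

U+3839F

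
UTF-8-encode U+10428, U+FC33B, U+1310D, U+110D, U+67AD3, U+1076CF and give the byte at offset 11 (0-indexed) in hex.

U+10428 → 4-byte form F0 90 90 A8 at offsets 0–3.
U+FC33B → 4-byte form F3 BC 8C BB at offsets 4–7.
U+1310D → 4-byte form F0 93 84 8D at offsets 8–11.
Offset 11 falls in char 3's range; it's byte 4 of F0 93 84 8D = 0x8D.

0x8D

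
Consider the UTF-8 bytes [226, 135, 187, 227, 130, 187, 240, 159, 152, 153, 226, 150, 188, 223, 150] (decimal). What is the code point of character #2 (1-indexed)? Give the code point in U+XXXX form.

U+30BB

Offset 0: leading byte 0xE2 = 11100010 → 3-byte char #1 = E2 87 BB.
Offset 3: leading byte 0xE3 = 11100011 → 3-byte char #2 = E3 82 BB.
Leading byte 0xE3 = 11100011 matches 1110xxxx → 3-byte sequence.
Byte 1: 0xE3 = 11100011, payload 0011 (4 bits).
Byte 2: 0x82 = 10000010 (10xxxxxx ✓), payload 000010.
Byte 3: 0xBB = 10111011 (10xxxxxx ✓), payload 111011.
Concatenate: 0011000010111011 = 0x30BB (16 bits → U+30BB).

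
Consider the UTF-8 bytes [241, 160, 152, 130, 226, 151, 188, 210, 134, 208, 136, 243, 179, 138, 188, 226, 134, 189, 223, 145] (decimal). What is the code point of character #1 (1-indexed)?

U+60602

Offset 0: leading byte 0xF1 = 11110001 → 4-byte char #1 = F1 A0 98 82.
Leading byte 0xF1 = 11110001 matches 11110xxx → 4-byte sequence.
Byte 1: 0xF1 = 11110001, payload 001 (3 bits).
Byte 2: 0xA0 = 10100000 (10xxxxxx ✓), payload 100000.
Byte 3: 0x98 = 10011000 (10xxxxxx ✓), payload 011000.
Byte 4: 0x82 = 10000010 (10xxxxxx ✓), payload 000010.
Concatenate: 001100000011000000010 = 0x60602 (21 bits → U+60602).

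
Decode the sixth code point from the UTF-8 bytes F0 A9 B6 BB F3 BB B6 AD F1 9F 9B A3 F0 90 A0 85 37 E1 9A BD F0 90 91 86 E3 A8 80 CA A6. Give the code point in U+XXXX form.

U+16BD

Offset 0: leading byte 0xF0 = 11110000 → 4-byte char #1 = F0 A9 B6 BB.
Offset 4: leading byte 0xF3 = 11110011 → 4-byte char #2 = F3 BB B6 AD.
Offset 8: leading byte 0xF1 = 11110001 → 4-byte char #3 = F1 9F 9B A3.
Offset 12: leading byte 0xF0 = 11110000 → 4-byte char #4 = F0 90 A0 85.
Offset 16: leading byte 0x37 = 00110111 → 1-byte char #5 = 37.
Offset 17: leading byte 0xE1 = 11100001 → 3-byte char #6 = E1 9A BD.
Leading byte 0xE1 = 11100001 matches 1110xxxx → 3-byte sequence.
Byte 1: 0xE1 = 11100001, payload 0001 (4 bits).
Byte 2: 0x9A = 10011010 (10xxxxxx ✓), payload 011010.
Byte 3: 0xBD = 10111101 (10xxxxxx ✓), payload 111101.
Concatenate: 0001011010111101 = 0x16BD (16 bits → U+16BD).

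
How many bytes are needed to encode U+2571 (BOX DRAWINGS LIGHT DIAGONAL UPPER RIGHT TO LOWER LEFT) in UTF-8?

3

U+2571 = 0x2571. UTF-8 uses 1 byte below 0x80, 2 below 0x800, 3 below 0x10000, 4 up to 0x10FFFF. 0x2571 is in U+0800–U+FFFF → 3 bytes.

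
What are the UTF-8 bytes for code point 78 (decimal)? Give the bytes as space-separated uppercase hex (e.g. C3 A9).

4E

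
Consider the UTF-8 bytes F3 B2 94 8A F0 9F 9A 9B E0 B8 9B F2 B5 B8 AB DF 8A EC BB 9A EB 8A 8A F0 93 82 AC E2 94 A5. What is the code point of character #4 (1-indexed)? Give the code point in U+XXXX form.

U+B5E2B

Offset 0: leading byte 0xF3 = 11110011 → 4-byte char #1 = F3 B2 94 8A.
Offset 4: leading byte 0xF0 = 11110000 → 4-byte char #2 = F0 9F 9A 9B.
Offset 8: leading byte 0xE0 = 11100000 → 3-byte char #3 = E0 B8 9B.
Offset 11: leading byte 0xF2 = 11110010 → 4-byte char #4 = F2 B5 B8 AB.
Leading byte 0xF2 = 11110010 matches 11110xxx → 4-byte sequence.
Byte 1: 0xF2 = 11110010, payload 010 (3 bits).
Byte 2: 0xB5 = 10110101 (10xxxxxx ✓), payload 110101.
Byte 3: 0xB8 = 10111000 (10xxxxxx ✓), payload 111000.
Byte 4: 0xAB = 10101011 (10xxxxxx ✓), payload 101011.
Concatenate: 010110101111000101011 = 0xB5E2B (21 bits → U+B5E2B).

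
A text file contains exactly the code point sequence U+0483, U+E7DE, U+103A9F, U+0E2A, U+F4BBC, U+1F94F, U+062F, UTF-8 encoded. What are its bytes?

U+0483: 2-byte form → D2 83.
U+E7DE: 3-byte form → EE 9F 9E.
U+103A9F: 4-byte form → F4 83 AA 9F.
U+0E2A: 3-byte form → E0 B8 AA.
U+F4BBC: 4-byte form → F3 B4 AE BC.
U+1F94F: 4-byte form → F0 9F A5 8F.
U+062F: 2-byte form → D8 AF.
Concatenated (22 bytes): D2 83 EE 9F 9E F4 83 AA 9F E0 B8 AA F3 B4 AE BC F0 9F A5 8F D8 AF.

D2 83 EE 9F 9E F4 83 AA 9F E0 B8 AA F3 B4 AE BC F0 9F A5 8F D8 AF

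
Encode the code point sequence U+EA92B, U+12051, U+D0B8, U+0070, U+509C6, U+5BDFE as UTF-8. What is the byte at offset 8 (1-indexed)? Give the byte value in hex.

0x91

1-indexed offset 8 is 0-indexed offset 7.
U+EA92B → 4-byte form F3 AA A4 AB at offsets 0–3.
U+12051 → 4-byte form F0 92 81 91 at offsets 4–7.
Offset 7 falls in char 2's range; it's byte 4 of F0 92 81 91 = 0x91.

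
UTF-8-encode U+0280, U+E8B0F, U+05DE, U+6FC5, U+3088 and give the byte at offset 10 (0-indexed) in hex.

0x85

U+0280 → 2-byte form CA 80 at offsets 0–1.
U+E8B0F → 4-byte form F3 A8 AC 8F at offsets 2–5.
U+05DE → 2-byte form D7 9E at offsets 6–7.
U+6FC5 → 3-byte form E6 BF 85 at offsets 8–10.
Offset 10 falls in char 4's range; it's byte 3 of E6 BF 85 = 0x85.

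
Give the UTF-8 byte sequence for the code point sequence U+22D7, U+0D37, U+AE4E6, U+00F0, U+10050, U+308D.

E2 8B 97 E0 B4 B7 F2 AE 93 A6 C3 B0 F0 90 81 90 E3 82 8D

U+22D7: 3-byte form → E2 8B 97.
U+0D37: 3-byte form → E0 B4 B7.
U+AE4E6: 4-byte form → F2 AE 93 A6.
U+00F0: 2-byte form → C3 B0.
U+10050: 4-byte form → F0 90 81 90.
U+308D: 3-byte form → E3 82 8D.
Concatenated (19 bytes): E2 8B 97 E0 B4 B7 F2 AE 93 A6 C3 B0 F0 90 81 90 E3 82 8D.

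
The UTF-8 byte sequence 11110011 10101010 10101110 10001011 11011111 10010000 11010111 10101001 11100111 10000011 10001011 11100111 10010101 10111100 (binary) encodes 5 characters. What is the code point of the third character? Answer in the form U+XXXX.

Offset 0: leading byte 0xF3 = 11110011 → 4-byte char #1 = F3 AA AE 8B.
Offset 4: leading byte 0xDF = 11011111 → 2-byte char #2 = DF 90.
Offset 6: leading byte 0xD7 = 11010111 → 2-byte char #3 = D7 A9.
Leading byte 0xD7 = 11010111 matches 110xxxxx → 2-byte sequence.
Byte 1: 0xD7 = 11010111, payload 10111 (5 bits).
Byte 2: 0xA9 = 10101001 (10xxxxxx ✓), payload 101001.
Concatenate: 10111101001 = 0x5E9 (11 bits → U+05E9).

U+05E9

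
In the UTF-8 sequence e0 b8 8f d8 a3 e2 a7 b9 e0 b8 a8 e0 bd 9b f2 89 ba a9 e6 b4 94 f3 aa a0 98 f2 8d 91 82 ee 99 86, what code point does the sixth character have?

Offset 0: leading byte 0xE0 = 11100000 → 3-byte char #1 = E0 B8 8F.
Offset 3: leading byte 0xD8 = 11011000 → 2-byte char #2 = D8 A3.
Offset 5: leading byte 0xE2 = 11100010 → 3-byte char #3 = E2 A7 B9.
Offset 8: leading byte 0xE0 = 11100000 → 3-byte char #4 = E0 B8 A8.
Offset 11: leading byte 0xE0 = 11100000 → 3-byte char #5 = E0 BD 9B.
Offset 14: leading byte 0xF2 = 11110010 → 4-byte char #6 = F2 89 BA A9.
Leading byte 0xF2 = 11110010 matches 11110xxx → 4-byte sequence.
Byte 1: 0xF2 = 11110010, payload 010 (3 bits).
Byte 2: 0x89 = 10001001 (10xxxxxx ✓), payload 001001.
Byte 3: 0xBA = 10111010 (10xxxxxx ✓), payload 111010.
Byte 4: 0xA9 = 10101001 (10xxxxxx ✓), payload 101001.
Concatenate: 010001001111010101001 = 0x89EA9 (21 bits → U+89EA9).

U+89EA9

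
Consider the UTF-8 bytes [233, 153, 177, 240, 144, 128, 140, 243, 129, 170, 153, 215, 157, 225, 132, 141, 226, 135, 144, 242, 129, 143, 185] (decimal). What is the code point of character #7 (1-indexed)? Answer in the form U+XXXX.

U+813F9

Offset 0: leading byte 0xE9 = 11101001 → 3-byte char #1 = E9 99 B1.
Offset 3: leading byte 0xF0 = 11110000 → 4-byte char #2 = F0 90 80 8C.
Offset 7: leading byte 0xF3 = 11110011 → 4-byte char #3 = F3 81 AA 99.
Offset 11: leading byte 0xD7 = 11010111 → 2-byte char #4 = D7 9D.
Offset 13: leading byte 0xE1 = 11100001 → 3-byte char #5 = E1 84 8D.
Offset 16: leading byte 0xE2 = 11100010 → 3-byte char #6 = E2 87 90.
Offset 19: leading byte 0xF2 = 11110010 → 4-byte char #7 = F2 81 8F B9.
Leading byte 0xF2 = 11110010 matches 11110xxx → 4-byte sequence.
Byte 1: 0xF2 = 11110010, payload 010 (3 bits).
Byte 2: 0x81 = 10000001 (10xxxxxx ✓), payload 000001.
Byte 3: 0x8F = 10001111 (10xxxxxx ✓), payload 001111.
Byte 4: 0xB9 = 10111001 (10xxxxxx ✓), payload 111001.
Concatenate: 010000001001111111001 = 0x813F9 (21 bits → U+813F9).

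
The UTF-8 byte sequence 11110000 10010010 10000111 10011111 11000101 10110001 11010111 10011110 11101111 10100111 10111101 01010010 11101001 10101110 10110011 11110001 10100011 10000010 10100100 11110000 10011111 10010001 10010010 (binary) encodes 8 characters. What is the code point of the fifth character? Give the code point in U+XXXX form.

U+0052

Offset 0: leading byte 0xF0 = 11110000 → 4-byte char #1 = F0 92 87 9F.
Offset 4: leading byte 0xC5 = 11000101 → 2-byte char #2 = C5 B1.
Offset 6: leading byte 0xD7 = 11010111 → 2-byte char #3 = D7 9E.
Offset 8: leading byte 0xEF = 11101111 → 3-byte char #4 = EF A7 BD.
Offset 11: leading byte 0x52 = 01010010 → 1-byte char #5 = 52.
Leading byte 0x52 = 01010010 matches 0xxxxxxx → 1-byte sequence.
Byte 1: 0x52 = 01010010, payload 1010010 (7 bits).
Concatenate: 1010010 = 0x52 (7 bits → U+0052).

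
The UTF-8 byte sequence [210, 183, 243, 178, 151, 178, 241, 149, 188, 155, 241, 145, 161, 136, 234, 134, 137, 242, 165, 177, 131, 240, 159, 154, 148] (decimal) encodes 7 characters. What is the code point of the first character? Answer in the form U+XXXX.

U+04B7

Offset 0: leading byte 0xD2 = 11010010 → 2-byte char #1 = D2 B7.
Leading byte 0xD2 = 11010010 matches 110xxxxx → 2-byte sequence.
Byte 1: 0xD2 = 11010010, payload 10010 (5 bits).
Byte 2: 0xB7 = 10110111 (10xxxxxx ✓), payload 110111.
Concatenate: 10010110111 = 0x4B7 (11 bits → U+04B7).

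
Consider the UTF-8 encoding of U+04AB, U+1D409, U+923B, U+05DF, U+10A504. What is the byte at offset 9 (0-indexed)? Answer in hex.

0xD7

U+04AB → 2-byte form D2 AB at offsets 0–1.
U+1D409 → 4-byte form F0 9D 90 89 at offsets 2–5.
U+923B → 3-byte form E9 88 BB at offsets 6–8.
U+05DF → 2-byte form D7 9F at offsets 9–10.
Offset 9 falls in char 4's range; it's byte 1 of D7 9F = 0xD7.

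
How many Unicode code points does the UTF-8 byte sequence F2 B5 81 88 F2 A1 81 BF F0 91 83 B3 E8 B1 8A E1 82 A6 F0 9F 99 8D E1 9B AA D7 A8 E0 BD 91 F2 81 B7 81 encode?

10

Byte at offset 0: 0xF2 = 11110010 → 4-byte char (#1). Advance 4.
Byte at offset 4: 0xF2 = 11110010 → 4-byte char (#2). Advance 4.
Byte at offset 8: 0xF0 = 11110000 → 4-byte char (#3). Advance 4.
Byte at offset 12: 0xE8 = 11101000 → 3-byte char (#4). Advance 3.
Byte at offset 15: 0xE1 = 11100001 → 3-byte char (#5). Advance 3.
Byte at offset 18: 0xF0 = 11110000 → 4-byte char (#6). Advance 4.
Byte at offset 22: 0xE1 = 11100001 → 3-byte char (#7). Advance 3.
Byte at offset 25: 0xD7 = 11010111 → 2-byte char (#8). Advance 2.
Byte at offset 27: 0xE0 = 11100000 → 3-byte char (#9). Advance 3.
Byte at offset 30: 0xF2 = 11110010 → 4-byte char (#10). Advance 4.
Reached end at offset 34 after 10 code points.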